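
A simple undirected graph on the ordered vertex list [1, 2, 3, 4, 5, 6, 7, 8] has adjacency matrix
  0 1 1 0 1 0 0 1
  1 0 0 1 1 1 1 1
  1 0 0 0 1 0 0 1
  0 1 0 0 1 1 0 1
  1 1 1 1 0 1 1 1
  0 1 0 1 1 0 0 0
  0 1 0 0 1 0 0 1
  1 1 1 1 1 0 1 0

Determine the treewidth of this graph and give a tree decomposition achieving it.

Every bag has size at most 4, so the width is 4 − 1 = 3 and tw(G) ≤ 3. Conversely, {1, 2, 5, 8} is a clique of size 4, and the vertices of any clique must share a bag in every tree decomposition; so some bag has ≥ 4 vertices and tw(G) ≥ 3. The upper and lower bounds meet at 3, so that is the treewidth.

Treewidth 3.
Bags: B1 = {1, 3, 5, 8}  B2 = {1, 2, 5, 8}  B3 = {2, 4, 5, 8}  B4 = {2, 4, 5, 6}  B5 = {2, 5, 7, 8}
Tree: B1–B2, B2–B3, B3–B4, B3–B5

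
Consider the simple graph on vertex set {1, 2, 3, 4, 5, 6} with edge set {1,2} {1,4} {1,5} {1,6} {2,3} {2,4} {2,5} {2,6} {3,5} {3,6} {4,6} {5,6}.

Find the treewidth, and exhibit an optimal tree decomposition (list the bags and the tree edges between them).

Treewidth 3.
One optimal decomposition is:
Bags: B1 = {1, 2, 5, 6}  B2 = {1, 2, 4, 6}  B3 = {2, 3, 5, 6}
Tree: B1–B2, B1–B3

Each bag holds 4 vertices, so the decomposition has width 3, which upper-bounds the treewidth. Conversely, {1, 2, 4, 6} is a clique of size 4, and the vertices of any clique must share a bag in every tree decomposition; so some bag has ≥ 4 vertices and tw(G) ≥ 3. Hence tw(G) = 3 exactly.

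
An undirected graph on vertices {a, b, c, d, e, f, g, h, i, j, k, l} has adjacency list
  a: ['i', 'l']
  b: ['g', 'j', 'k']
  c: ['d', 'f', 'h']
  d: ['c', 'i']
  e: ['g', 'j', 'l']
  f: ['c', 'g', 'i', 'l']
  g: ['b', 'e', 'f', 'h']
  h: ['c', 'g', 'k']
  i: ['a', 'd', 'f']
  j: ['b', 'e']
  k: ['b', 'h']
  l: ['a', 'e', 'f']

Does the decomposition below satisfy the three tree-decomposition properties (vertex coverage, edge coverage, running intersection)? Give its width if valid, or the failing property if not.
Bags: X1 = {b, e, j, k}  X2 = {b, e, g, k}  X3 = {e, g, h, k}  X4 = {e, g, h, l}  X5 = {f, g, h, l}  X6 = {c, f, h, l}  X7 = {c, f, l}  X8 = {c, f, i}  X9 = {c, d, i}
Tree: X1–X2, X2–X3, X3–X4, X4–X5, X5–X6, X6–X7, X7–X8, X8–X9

A tree decomposition must satisfy three properties: every vertex lies in some bag; for every edge, both endpoints lie together in some bag; and for every vertex, the bags containing it form a connected subtree. Here vertex a appears in no bag, so the decomposition is invalid.

No — vertex a appears in no bag.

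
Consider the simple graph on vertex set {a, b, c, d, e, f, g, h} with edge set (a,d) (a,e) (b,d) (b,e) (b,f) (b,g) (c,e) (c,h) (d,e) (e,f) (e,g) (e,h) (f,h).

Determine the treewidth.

2

A width-2 tree decomposition is:
Bags: B1 = {b, e, f}  B2 = {e, f, h}  B3 = {b, d, e}  B4 = {b, e, g}  B5 = {a, d, e}  B6 = {c, e, h}
Tree: B1–B2, B1–B3, B3–B4, B3–B5, B2–B6
Each bag holds 3 vertices, so the decomposition has width 2, which upper-bounds the treewidth. Conversely, {c, e, h} is a clique of size 3, and the vertices of any clique must share a bag in every tree decomposition; so some bag has ≥ 3 vertices and tw(G) ≥ 2. Combining the bounds, tw(G) = 2.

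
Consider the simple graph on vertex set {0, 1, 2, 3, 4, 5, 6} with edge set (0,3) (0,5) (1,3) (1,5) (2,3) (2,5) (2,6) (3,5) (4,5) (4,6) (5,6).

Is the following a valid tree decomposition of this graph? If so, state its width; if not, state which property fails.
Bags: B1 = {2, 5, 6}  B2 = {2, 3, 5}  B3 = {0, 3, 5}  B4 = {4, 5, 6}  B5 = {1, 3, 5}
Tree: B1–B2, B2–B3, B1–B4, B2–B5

Yes; width 2.

Every vertex of G appears in some bag (union = {0, 1, 2, 3, 4, 5, 6}); every edge is covered by a bag; and for each vertex v the set of bags containing v is connected in the bag tree. The decomposition is therefore valid. The largest bag has 3 vertices, so the width is 2.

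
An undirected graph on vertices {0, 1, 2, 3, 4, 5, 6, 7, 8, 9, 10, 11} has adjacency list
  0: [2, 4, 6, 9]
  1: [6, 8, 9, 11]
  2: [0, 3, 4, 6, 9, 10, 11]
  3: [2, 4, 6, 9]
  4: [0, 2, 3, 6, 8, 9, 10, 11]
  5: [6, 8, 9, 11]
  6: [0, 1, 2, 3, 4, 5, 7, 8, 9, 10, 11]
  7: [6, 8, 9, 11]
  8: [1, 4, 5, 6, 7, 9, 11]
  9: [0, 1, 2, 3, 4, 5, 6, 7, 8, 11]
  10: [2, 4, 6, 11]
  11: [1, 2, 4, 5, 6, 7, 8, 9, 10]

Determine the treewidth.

4

A width-4 tree decomposition is:
Bags: B1 = {4, 6, 8, 9, 11}  B2 = {6, 7, 8, 9, 11}  B3 = {2, 4, 6, 9, 11}  B4 = {1, 6, 8, 9, 11}  B5 = {2, 4, 6, 10, 11}  B6 = {0, 2, 4, 6, 9}  B7 = {2, 3, 4, 6, 9}  B8 = {5, 6, 8, 9, 11}
Tree: B1–B2, B1–B3, B2–B4, B3–B5, B3–B6, B6–B7, B2–B8
The largest bag has 5 vertices, giving width 4; this decomposition certifies tw(G) ≤ 4. For the lower bound, the 5 vertices {0, 2, 4, 6, 9} are pairwise adjacent, and any tree decomposition puts a clique entirely inside one bag — forcing width ≥ 4. Hence tw(G) = 4 exactly.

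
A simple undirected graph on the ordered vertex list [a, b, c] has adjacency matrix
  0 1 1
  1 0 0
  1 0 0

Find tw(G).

A width-1 tree decomposition is:
Bags: B1 = {a, b}  B2 = {a, c}
Tree: B1–B2
Each bag holds 2 vertices, so the decomposition has width 1, which upper-bounds the treewidth. G has an edge, so its treewidth is at least 1. Hence tw(G) = 1 exactly.

1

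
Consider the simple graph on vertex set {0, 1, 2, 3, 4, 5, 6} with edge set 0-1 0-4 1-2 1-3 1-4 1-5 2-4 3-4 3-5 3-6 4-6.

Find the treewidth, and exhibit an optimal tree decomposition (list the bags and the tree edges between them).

The largest bag has 3 vertices, giving width 2; this decomposition certifies tw(G) ≤ 2. Conversely, {0, 1, 4} is a clique of size 3, and the vertices of any clique must share a bag in every tree decomposition; so some bag has ≥ 3 vertices and tw(G) ≥ 2. Hence tw(G) = 2 exactly.

Treewidth 2.
One such decomposition:
Bags: B1 = {1, 2, 4}  B2 = {1, 3, 4}  B3 = {0, 1, 4}  B4 = {1, 3, 5}  B5 = {3, 4, 6}
Tree: B1–B2, B1–B3, B2–B4, B2–B5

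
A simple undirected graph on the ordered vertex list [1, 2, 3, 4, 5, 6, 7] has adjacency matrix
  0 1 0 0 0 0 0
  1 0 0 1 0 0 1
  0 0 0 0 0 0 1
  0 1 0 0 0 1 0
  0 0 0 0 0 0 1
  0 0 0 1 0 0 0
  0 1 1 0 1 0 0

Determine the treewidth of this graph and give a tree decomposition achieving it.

Treewidth 1.
One optimal decomposition is:
Bags: B1 = {2, 7}  B2 = {1, 2}  B3 = {2, 4}  B4 = {3, 7}  B5 = {4, 6}  B6 = {5, 7}
Tree: B1–B2, B1–B3, B1–B4, B3–B5, B1–B6

Every bag has size at most 2, so the width is 2 − 1 = 1 and tw(G) ≤ 1. G has an edge, so its treewidth is at least 1. Hence tw(G) = 1 exactly.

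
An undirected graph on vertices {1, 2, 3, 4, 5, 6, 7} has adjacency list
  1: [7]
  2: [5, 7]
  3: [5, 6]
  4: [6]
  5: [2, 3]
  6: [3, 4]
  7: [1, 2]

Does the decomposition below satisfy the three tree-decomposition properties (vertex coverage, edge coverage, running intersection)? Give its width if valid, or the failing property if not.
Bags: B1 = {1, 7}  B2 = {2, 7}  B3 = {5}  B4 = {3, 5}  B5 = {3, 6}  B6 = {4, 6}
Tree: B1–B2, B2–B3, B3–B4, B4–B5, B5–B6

No — edge (2,5) lies in no bag.

A tree decomposition must satisfy three properties: every vertex lies in some bag; for every edge, both endpoints lie together in some bag; and for every vertex, the bags containing it form a connected subtree. Here edge (2,5) lies in no bag, so the decomposition is invalid.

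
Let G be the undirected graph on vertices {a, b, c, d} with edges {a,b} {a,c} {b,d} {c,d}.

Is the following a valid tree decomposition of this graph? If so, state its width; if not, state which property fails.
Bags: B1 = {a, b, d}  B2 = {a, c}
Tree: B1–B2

A tree decomposition must satisfy three properties: every vertex lies in some bag; for every edge, both endpoints lie together in some bag; and for every vertex, the bags containing it form a connected subtree. Here edge (d,c) lies in no bag, so the decomposition is invalid.

No — edge (d,c) lies in no bag.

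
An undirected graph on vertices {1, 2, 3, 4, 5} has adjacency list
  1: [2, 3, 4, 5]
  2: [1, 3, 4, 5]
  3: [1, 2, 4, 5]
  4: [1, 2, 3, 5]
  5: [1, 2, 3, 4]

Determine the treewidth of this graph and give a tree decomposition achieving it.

With just one bag of size 5, the width is 5 − 1 = 4, so tw(G) ≤ 4. On the other hand G contains the 5-clique {1, 2, 3, 4, 5}. A clique must lie in a single bag of any decomposition, so no decomposition can have width below 4. Hence tw(G) = 4 exactly.

Treewidth 4.
One such decomposition:
Bags: B1 = {1, 2, 3, 4, 5}
Tree: (single bag)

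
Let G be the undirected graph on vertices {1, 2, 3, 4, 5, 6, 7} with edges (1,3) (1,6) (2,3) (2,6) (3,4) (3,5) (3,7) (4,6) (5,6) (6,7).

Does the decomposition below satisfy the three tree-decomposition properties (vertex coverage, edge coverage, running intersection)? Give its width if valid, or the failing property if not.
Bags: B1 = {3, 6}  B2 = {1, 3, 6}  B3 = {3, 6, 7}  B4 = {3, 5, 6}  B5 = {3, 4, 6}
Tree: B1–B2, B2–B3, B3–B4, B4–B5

No — vertex 2 appears in no bag.

A tree decomposition must satisfy three properties: every vertex lies in some bag; for every edge, both endpoints lie together in some bag; and for every vertex, the bags containing it form a connected subtree. Here vertex 2 appears in no bag, so the decomposition is invalid.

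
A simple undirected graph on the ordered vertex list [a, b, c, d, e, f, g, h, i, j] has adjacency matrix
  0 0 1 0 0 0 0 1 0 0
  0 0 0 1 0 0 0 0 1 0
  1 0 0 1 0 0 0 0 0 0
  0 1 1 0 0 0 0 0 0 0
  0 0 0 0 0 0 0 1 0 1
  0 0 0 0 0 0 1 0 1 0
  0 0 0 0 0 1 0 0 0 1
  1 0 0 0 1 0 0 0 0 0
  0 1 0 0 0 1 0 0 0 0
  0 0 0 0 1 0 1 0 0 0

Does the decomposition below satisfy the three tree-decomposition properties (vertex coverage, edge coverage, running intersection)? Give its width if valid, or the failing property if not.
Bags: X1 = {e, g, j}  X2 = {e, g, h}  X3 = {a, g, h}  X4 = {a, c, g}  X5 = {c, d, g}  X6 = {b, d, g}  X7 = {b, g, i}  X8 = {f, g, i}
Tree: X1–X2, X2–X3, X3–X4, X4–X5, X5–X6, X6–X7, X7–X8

Checking the three conditions: (i) the bags cover all of {a, b, c, d, e, f, g, h, i, j}; (ii) for each edge, some bag contains both endpoints; (iii) the bags containing any fixed vertex form a subtree. All hold, so the decomposition is valid with width 3 − 1 = 2.

Yes; width 2.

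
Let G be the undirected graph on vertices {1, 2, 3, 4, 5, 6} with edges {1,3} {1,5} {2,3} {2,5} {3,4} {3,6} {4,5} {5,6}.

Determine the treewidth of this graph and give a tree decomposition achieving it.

Treewidth 2.
One optimal decomposition is:
Bags: B1 = {2, 3, 5}  B2 = {1, 3, 5}  B3 = {3, 4, 5}  B4 = {3, 5, 6}
Tree: B1–B2, B2–B3, B3–B4

Every bag has size at most 3, so the width is 3 − 1 = 2 and tw(G) ≤ 2. The edges 3–2–5–1–3 form a cycle, so G is not a tree and its treewidth is at least 2. Therefore the treewidth is 2.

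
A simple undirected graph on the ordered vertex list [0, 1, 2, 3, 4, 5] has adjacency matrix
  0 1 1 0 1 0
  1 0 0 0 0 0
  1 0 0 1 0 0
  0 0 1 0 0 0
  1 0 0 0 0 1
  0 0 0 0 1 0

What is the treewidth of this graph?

1

A width-1 tree decomposition is:
Bags: B1 = {0, 1}  B2 = {0, 4}  B3 = {4, 5}  B4 = {0, 2}  B5 = {2, 3}
Tree: B1–B2, B2–B3, B1–B4, B4–B5
Each bag holds 2 vertices, so the decomposition has width 1, which upper-bounds the treewidth. Any graph with an edge has treewidth ≥ 1, and G has the edge 1–0. Therefore the treewidth is 1.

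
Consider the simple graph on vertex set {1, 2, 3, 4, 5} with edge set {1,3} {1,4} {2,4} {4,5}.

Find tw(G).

1

A width-1 tree decomposition is:
Bags: B1 = {1, 4}  B2 = {1, 3}  B3 = {4, 5}  B4 = {2, 4}
Tree: B1–B2, B1–B3, B3–B4
Each bag holds 2 vertices, so the decomposition has width 1, which upper-bounds the treewidth. G has an edge, so its treewidth is at least 1. Hence tw(G) = 1 exactly.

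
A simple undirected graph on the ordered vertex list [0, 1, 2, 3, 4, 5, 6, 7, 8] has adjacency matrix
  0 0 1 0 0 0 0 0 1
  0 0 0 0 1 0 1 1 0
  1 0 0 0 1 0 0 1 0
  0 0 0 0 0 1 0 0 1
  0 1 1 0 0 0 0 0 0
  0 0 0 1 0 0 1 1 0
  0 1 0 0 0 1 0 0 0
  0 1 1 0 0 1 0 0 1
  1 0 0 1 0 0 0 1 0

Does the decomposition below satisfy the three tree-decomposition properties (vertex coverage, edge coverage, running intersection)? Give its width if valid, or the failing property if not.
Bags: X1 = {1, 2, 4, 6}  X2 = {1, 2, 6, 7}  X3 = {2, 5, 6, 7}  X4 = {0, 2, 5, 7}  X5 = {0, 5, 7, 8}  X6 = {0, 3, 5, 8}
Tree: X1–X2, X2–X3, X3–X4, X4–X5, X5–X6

Every vertex of G appears in some bag (union = {0, 1, 2, 3, 4, 5, 6, 7, 8}); every edge is covered by a bag; and for each vertex v the set of bags containing v is connected in the bag tree. The decomposition is therefore valid. The largest bag has 4 vertices, so the width is 3.

Yes; width 3.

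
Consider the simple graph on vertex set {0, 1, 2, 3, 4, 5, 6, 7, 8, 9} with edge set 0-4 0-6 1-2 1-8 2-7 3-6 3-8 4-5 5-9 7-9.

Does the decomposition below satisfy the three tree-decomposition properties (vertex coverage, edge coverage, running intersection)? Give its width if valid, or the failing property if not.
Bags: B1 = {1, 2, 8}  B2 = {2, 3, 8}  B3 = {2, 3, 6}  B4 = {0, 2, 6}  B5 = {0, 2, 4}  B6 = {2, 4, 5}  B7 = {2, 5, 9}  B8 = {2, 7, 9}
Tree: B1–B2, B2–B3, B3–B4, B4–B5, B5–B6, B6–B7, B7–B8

Yes; width 2.

Every vertex of G appears in some bag (union = {0, 1, 2, 3, 4, 5, 6, 7, 8, 9}); every edge is covered by a bag; and for each vertex v the set of bags containing v is connected in the bag tree. The decomposition is therefore valid. The largest bag has 3 vertices, so the width is 2.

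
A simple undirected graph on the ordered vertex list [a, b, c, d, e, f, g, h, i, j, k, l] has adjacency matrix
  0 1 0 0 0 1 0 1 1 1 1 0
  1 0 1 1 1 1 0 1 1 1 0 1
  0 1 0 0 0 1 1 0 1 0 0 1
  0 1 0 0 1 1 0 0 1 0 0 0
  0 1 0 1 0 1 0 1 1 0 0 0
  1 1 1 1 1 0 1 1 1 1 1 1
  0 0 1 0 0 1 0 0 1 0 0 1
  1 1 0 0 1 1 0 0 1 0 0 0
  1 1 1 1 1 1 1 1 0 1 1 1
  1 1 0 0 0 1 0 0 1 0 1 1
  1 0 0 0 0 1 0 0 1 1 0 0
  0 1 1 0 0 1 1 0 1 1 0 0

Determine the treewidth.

A width-4 tree decomposition is:
Bags: B1 = {b, c, f, i, l}  B2 = {b, f, i, j, l}  B3 = {a, b, f, i, j}  B4 = {c, f, g, i, l}  B5 = {a, b, f, h, i}  B6 = {b, e, f, h, i}  B7 = {a, f, i, j, k}  B8 = {b, d, e, f, i}
Tree: B1–B2, B2–B3, B1–B4, B3–B5, B5–B6, B3–B7, B6–B8
Each bag holds 5 vertices, so the decomposition has width 4, which upper-bounds the treewidth. On the other hand G contains the 5-clique {c, f, g, i, l}. A clique must lie in a single bag of any decomposition, so no decomposition can have width below 4. The upper and lower bounds meet at 4, so that is the treewidth.

4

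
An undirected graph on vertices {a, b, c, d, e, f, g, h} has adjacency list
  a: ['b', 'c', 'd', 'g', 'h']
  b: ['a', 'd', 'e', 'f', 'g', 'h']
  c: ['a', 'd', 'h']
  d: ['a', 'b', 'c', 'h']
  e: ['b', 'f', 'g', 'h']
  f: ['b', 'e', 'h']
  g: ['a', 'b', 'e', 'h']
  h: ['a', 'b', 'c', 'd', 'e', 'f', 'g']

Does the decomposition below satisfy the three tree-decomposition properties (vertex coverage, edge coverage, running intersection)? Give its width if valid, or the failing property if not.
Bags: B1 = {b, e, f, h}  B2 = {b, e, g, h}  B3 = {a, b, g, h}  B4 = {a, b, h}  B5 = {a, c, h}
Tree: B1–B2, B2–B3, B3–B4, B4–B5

No — vertex d appears in no bag.

A tree decomposition must satisfy three properties: every vertex lies in some bag; for every edge, both endpoints lie together in some bag; and for every vertex, the bags containing it form a connected subtree. Here vertex d appears in no bag, so the decomposition is invalid.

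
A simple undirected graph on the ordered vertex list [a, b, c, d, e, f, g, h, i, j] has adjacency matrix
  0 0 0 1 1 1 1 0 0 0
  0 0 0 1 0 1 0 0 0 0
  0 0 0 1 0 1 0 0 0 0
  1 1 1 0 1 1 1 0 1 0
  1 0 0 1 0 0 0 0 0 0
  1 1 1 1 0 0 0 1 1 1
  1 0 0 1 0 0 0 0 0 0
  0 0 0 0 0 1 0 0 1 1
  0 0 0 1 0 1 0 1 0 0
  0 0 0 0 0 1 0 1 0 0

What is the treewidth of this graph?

A width-2 tree decomposition is:
Bags: B1 = {a, d, f}  B2 = {a, d, g}  B3 = {c, d, f}  B4 = {d, f, i}  B5 = {f, h, i}  B6 = {b, d, f}  B7 = {a, d, e}  B8 = {f, h, j}
Tree: B1–B2, B1–B3, B3–B4, B4–B5, B3–B6, B1–B7, B5–B8
Each bag holds 3 vertices, so the decomposition has width 2, which upper-bounds the treewidth. For the lower bound, the 3 vertices {a, d, g} are pairwise adjacent, and any tree decomposition puts a clique entirely inside one bag — forcing width ≥ 2. The upper and lower bounds meet at 2, so that is the treewidth.

2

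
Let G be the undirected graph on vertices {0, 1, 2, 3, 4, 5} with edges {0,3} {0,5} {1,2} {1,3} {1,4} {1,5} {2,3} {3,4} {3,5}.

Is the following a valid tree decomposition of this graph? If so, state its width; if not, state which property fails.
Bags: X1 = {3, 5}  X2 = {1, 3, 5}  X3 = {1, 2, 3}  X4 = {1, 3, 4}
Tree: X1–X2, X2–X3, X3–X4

No — vertex 0 appears in no bag.

A tree decomposition must satisfy three properties: every vertex lies in some bag; for every edge, both endpoints lie together in some bag; and for every vertex, the bags containing it form a connected subtree. Here vertex 0 appears in no bag, so the decomposition is invalid.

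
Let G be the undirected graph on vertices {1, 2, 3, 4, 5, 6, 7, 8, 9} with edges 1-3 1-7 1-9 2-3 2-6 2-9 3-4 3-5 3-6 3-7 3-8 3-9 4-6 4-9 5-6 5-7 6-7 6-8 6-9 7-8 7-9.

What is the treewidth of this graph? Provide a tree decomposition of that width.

The largest bag has 4 vertices, giving width 3; this decomposition certifies tw(G) ≤ 3. For the lower bound, the 4 vertices {1, 3, 7, 9} are pairwise adjacent, and any tree decomposition puts a clique entirely inside one bag — forcing width ≥ 3. Therefore the treewidth is 3.

Treewidth 3.
One such decomposition:
Bags: B1 = {3, 6, 7, 9}  B2 = {3, 4, 6, 9}  B3 = {2, 3, 6, 9}  B4 = {1, 3, 7, 9}  B5 = {3, 6, 7, 8}  B6 = {3, 5, 6, 7}
Tree: B1–B2, B1–B3, B1–B4, B1–B5, B1–B6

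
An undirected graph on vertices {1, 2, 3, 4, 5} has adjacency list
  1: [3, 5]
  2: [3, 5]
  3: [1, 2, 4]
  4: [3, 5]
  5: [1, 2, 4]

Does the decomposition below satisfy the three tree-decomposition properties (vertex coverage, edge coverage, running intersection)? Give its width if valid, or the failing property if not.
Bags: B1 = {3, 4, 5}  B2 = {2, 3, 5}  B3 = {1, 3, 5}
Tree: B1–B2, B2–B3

Yes; width 2.

Vertex coverage: the bags together contain {1, 2, 3, 4, 5}, the full vertex set. Edge coverage: each edge of G has both endpoints in at least one bag. Running intersection: for every vertex, the bags containing it form a connected subtree. All three properties hold, so this is a valid tree decomposition of width max|bag| − 1 = 2, and hence tw(G) ≤ 2.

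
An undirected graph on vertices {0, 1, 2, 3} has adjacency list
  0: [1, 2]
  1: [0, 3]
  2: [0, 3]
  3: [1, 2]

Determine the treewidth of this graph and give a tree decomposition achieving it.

The largest bag has 3 vertices, giving width 2; this decomposition certifies tw(G) ≤ 2. For the lower bound, G contains the cycle 2–0–1–3–2, so G is not a forest; only forests have treewidth ≤ 1, hence tw(G) ≥ 2. Therefore the treewidth is 2.

Treewidth 2.
One optimal decomposition is:
Bags: B1 = {0, 1, 2}  B2 = {1, 2, 3}
Tree: B1–B2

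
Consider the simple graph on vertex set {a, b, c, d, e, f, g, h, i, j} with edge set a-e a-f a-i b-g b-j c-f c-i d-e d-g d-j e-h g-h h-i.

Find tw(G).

2

A width-2 tree decomposition is:
Bags: B1 = {b, g, j}  B2 = {d, g, j}  B3 = {d, g, h}  B4 = {d, e, h}  B5 = {e, h, i}  B6 = {a, e, i}  B7 = {a, c, i}  B8 = {a, c, f}
Tree: B1–B2, B2–B3, B3–B4, B4–B5, B5–B6, B6–B7, B7–B8
Every bag has size at most 3, so the width is 3 − 1 = 2 and tw(G) ≤ 2. The edges b–j–d–g–b form a cycle, so G is not a tree and its treewidth is at least 2. The upper and lower bounds meet at 2, so that is the treewidth.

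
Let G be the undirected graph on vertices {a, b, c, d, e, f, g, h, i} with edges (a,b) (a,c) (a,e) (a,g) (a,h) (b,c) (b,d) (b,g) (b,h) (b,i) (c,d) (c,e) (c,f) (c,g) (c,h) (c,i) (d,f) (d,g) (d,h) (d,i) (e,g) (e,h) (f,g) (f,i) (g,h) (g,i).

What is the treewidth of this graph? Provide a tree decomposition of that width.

Every bag has size at most 5, so the width is 5 − 1 = 4 and tw(G) ≤ 4. On the other hand G contains the 5-clique {c, d, f, g, i}. A clique must lie in a single bag of any decomposition, so no decomposition can have width below 4. The upper and lower bounds meet at 4, so that is the treewidth.

Treewidth 4.
One such decomposition:
Bags: B1 = {b, c, d, g, i}  B2 = {b, c, d, g, h}  B3 = {a, b, c, g, h}  B4 = {c, d, f, g, i}  B5 = {a, c, e, g, h}
Tree: B1–B2, B2–B3, B1–B4, B3–B5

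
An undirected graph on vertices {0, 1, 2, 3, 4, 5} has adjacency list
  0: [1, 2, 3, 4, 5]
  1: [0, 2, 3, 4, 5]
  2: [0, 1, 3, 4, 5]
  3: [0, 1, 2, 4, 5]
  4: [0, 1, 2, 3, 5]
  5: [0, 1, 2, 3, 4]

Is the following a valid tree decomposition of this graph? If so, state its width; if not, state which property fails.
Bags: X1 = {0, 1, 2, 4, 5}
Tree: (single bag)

No — vertex 3 appears in no bag.

A tree decomposition must satisfy three properties: every vertex lies in some bag; for every edge, both endpoints lie together in some bag; and for every vertex, the bags containing it form a connected subtree. Here vertex 3 appears in no bag, so the decomposition is invalid.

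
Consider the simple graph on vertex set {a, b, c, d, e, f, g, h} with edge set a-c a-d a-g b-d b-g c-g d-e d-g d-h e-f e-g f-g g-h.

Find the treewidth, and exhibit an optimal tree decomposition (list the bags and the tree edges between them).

Every bag has size at most 3, so the width is 3 − 1 = 2 and tw(G) ≤ 2. On the other hand G contains the 3-clique {d, e, g}. A clique must lie in a single bag of any decomposition, so no decomposition can have width below 2. Combining the bounds, tw(G) = 2.

Treewidth 2.
One optimal decomposition is:
Bags: B1 = {a, d, g}  B2 = {d, g, h}  B3 = {b, d, g}  B4 = {d, e, g}  B5 = {e, f, g}  B6 = {a, c, g}
Tree: B1–B2, B2–B3, B2–B4, B4–B5, B1–B6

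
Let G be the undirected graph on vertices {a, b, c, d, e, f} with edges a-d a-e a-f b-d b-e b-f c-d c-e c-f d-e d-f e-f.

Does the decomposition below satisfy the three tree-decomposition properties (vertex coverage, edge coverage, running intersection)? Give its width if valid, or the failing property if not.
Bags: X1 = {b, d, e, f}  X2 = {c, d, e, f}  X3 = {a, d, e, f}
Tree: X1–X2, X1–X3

Yes; width 3.

Vertex coverage: the bags together contain {a, b, c, d, e, f}, the full vertex set. Edge coverage: each edge of G has both endpoints in at least one bag. Running intersection: for every vertex, the bags containing it form a connected subtree. All three properties hold, so this is a valid tree decomposition of width max|bag| − 1 = 3, and hence tw(G) ≤ 3.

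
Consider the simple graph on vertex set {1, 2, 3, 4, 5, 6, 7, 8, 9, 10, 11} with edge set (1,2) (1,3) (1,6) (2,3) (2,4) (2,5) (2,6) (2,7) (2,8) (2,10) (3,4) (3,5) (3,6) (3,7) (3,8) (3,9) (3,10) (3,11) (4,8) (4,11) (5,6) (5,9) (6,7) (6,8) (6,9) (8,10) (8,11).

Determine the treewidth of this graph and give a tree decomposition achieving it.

The largest bag has 4 vertices, giving width 3; this decomposition certifies tw(G) ≤ 3. On the other hand G contains the 4-clique {3, 5, 6, 9}. A clique must lie in a single bag of any decomposition, so no decomposition can have width below 3. Therefore the treewidth is 3.

Treewidth 3.
One such decomposition:
Bags: B1 = {2, 3, 6, 8}  B2 = {2, 3, 5, 6}  B3 = {3, 5, 6, 9}  B4 = {2, 3, 8, 10}  B5 = {2, 3, 4, 8}  B6 = {2, 3, 6, 7}  B7 = {1, 2, 3, 6}  B8 = {3, 4, 8, 11}
Tree: B1–B2, B2–B3, B1–B4, B4–B5, B2–B6, B1–B7, B5–B8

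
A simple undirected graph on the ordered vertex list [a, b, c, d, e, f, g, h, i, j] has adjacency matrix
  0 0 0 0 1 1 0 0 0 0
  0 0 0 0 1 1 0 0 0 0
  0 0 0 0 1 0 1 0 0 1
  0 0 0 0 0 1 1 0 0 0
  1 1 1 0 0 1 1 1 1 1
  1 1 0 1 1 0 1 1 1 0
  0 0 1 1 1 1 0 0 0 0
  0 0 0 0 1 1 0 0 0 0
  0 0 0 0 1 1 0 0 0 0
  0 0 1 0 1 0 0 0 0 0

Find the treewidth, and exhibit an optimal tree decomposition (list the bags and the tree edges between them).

Each bag holds 3 vertices, so the decomposition has width 2, which upper-bounds the treewidth. On the other hand G contains the 3-clique {d, f, g}. A clique must lie in a single bag of any decomposition, so no decomposition can have width below 2. The upper and lower bounds meet at 2, so that is the treewidth.

Treewidth 2.
Bags: B1 = {e, f, h}  B2 = {e, f, g}  B3 = {c, e, g}  B4 = {b, e, f}  B5 = {e, f, i}  B6 = {c, e, j}  B7 = {d, f, g}  B8 = {a, e, f}
Tree: B1–B2, B2–B3, B2–B4, B4–B5, B3–B6, B2–B7, B1–B8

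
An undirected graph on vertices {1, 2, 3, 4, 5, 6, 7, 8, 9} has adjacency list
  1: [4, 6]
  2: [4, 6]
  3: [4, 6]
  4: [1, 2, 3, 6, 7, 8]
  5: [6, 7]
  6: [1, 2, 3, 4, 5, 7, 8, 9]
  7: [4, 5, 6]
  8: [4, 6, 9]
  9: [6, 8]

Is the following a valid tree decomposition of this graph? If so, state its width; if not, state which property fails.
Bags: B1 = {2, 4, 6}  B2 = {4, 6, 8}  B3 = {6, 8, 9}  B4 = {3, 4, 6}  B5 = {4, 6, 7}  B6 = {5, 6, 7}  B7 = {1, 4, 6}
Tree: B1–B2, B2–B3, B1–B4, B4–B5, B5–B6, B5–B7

Yes; width 2.

Every vertex of G appears in some bag (union = {1, 2, 3, 4, 5, 6, 7, 8, 9}); every edge is covered by a bag; and for each vertex v the set of bags containing v is connected in the bag tree. The decomposition is therefore valid. The largest bag has 3 vertices, so the width is 2.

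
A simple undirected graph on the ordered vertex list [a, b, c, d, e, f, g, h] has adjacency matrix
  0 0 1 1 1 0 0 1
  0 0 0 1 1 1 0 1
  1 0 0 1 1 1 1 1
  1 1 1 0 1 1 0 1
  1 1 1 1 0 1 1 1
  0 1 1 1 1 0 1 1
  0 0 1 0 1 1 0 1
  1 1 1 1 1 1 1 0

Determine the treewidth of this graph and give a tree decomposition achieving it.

Treewidth 4.
One optimal decomposition is:
Bags: B1 = {b, d, e, f, h}  B2 = {c, d, e, f, h}  B3 = {a, c, d, e, h}  B4 = {c, e, f, g, h}
Tree: B1–B2, B2–B3, B2–B4

Each bag holds 5 vertices, so the decomposition has width 4, which upper-bounds the treewidth. For the lower bound, the 5 vertices {a, c, d, e, h} are pairwise adjacent, and any tree decomposition puts a clique entirely inside one bag — forcing width ≥ 4. Hence tw(G) = 4 exactly.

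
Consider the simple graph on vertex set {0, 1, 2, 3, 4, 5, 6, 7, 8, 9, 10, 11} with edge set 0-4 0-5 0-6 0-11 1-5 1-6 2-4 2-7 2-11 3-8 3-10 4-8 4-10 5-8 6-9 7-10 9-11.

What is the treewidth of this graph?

3

A width-3 tree decomposition is:
Bags: B1 = {1, 5, 6, 9}  B2 = {0, 5, 6, 9}  B3 = {0, 5, 9, 11}  B4 = {0, 5, 8, 11}  B5 = {0, 4, 8, 11}  B6 = {2, 4, 8, 11}  B7 = {2, 3, 4, 8}  B8 = {2, 3, 4, 10}  B9 = {2, 3, 7, 10}
Tree: B1–B2, B2–B3, B3–B4, B4–B5, B5–B6, B6–B7, B7–B8, B8–B9
Each bag holds 4 vertices, so the decomposition has width 3, which upper-bounds the treewidth. For the lower bound: the 4 vertex sets {1,6,9}, {5}, {0}, {2,4,8,11} are disjoint, each induces a connected subgraph, and every pair is joined by at least one edge of G. Contracting each set to a single vertex therefore yields K_{4} as a minor, and since treewidth is minor-monotone, tw(G) ≥ tw(K_{4}) = 3. Hence tw(G) = 3 exactly.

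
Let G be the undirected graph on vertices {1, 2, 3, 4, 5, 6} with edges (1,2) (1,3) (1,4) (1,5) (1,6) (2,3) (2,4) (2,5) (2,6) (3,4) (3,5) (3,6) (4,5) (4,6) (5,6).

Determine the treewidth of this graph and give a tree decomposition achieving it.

A single bag containing all 6 vertices is trivially a valid decomposition of width 5. For the lower bound, the 6 vertices {1, 2, 3, 4, 5, 6} are pairwise adjacent, and any tree decomposition puts a clique entirely inside one bag — forcing width ≥ 5. Therefore the treewidth is 5.

Treewidth 5.
One such decomposition:
Bags: B1 = {1, 2, 3, 4, 5, 6}
Tree: (single bag)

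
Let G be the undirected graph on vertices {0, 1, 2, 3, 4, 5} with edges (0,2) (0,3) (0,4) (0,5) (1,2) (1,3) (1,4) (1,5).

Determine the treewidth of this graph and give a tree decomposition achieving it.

Treewidth 2.
One such decomposition:
Bags: B1 = {0, 1, 3}  B2 = {0, 1, 2}  B3 = {0, 1, 4}  B4 = {0, 1, 5}
Tree: B1–B2, B2–B3, B3–B4

Each bag holds 3 vertices, so the decomposition has width 2, which upper-bounds the treewidth. For the lower bound, G contains the cycle 3–0–2–1–3, so G is not a forest; only forests have treewidth ≤ 1, hence tw(G) ≥ 2. Therefore the treewidth is 2.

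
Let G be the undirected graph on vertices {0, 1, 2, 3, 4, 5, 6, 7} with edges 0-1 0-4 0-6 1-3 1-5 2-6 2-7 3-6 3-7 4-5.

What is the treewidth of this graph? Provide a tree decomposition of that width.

Every bag has size at most 3, so the width is 3 − 1 = 2 and tw(G) ≤ 2. For the lower bound, G contains the cycle 2–7–3–6–2, so G is not a forest; only forests have treewidth ≤ 1, hence tw(G) ≥ 2. Therefore the treewidth is 2.

Treewidth 2.
One optimal decomposition is:
Bags: B1 = {2, 6, 7}  B2 = {3, 6, 7}  B3 = {0, 3, 6}  B4 = {0, 1, 3}  B5 = {0, 1, 4}  B6 = {1, 4, 5}
Tree: B1–B2, B2–B3, B3–B4, B4–B5, B5–B6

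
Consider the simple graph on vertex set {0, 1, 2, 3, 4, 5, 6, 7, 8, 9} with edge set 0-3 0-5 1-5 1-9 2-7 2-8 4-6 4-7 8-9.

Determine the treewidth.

A width-1 tree decomposition is:
Bags: B1 = {4, 6}  B2 = {4, 7}  B3 = {2, 7}  B4 = {2, 8}  B5 = {8, 9}  B6 = {1, 9}  B7 = {1, 5}  B8 = {0, 5}  B9 = {0, 3}
Tree: B1–B2, B2–B3, B3–B4, B4–B5, B5–B6, B6–B7, B7–B8, B8–B9
The largest bag has 2 vertices, giving width 1; this decomposition certifies tw(G) ≤ 1. Any graph with an edge has treewidth ≥ 1, and G has the edge 6–4. Hence tw(G) = 1 exactly.

1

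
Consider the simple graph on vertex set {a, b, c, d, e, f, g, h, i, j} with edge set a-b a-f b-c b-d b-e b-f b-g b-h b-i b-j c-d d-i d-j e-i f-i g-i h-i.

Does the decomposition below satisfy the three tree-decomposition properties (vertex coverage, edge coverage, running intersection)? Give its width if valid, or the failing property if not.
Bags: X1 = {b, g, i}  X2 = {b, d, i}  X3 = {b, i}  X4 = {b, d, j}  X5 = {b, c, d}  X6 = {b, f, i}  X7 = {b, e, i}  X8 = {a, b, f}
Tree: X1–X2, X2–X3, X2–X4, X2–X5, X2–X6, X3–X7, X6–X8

A tree decomposition must satisfy three properties: every vertex lies in some bag; for every edge, both endpoints lie together in some bag; and for every vertex, the bags containing it form a connected subtree. Here vertex h appears in no bag, so the decomposition is invalid.

No — vertex h appears in no bag.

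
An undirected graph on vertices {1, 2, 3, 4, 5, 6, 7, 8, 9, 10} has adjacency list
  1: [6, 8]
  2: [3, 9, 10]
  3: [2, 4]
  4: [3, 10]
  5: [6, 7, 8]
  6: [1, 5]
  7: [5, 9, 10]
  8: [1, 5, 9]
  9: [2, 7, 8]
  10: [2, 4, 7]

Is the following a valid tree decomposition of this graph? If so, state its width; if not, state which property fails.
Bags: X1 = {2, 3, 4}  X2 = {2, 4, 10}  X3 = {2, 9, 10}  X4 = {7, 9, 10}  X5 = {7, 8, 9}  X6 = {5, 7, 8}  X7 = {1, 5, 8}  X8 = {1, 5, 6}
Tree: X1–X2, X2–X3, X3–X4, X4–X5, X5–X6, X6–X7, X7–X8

Checking the three conditions: (i) the bags cover all of {1, 2, 3, 4, 5, 6, 7, 8, 9, 10}; (ii) for each edge, some bag contains both endpoints; (iii) the bags containing any fixed vertex form a subtree. All hold, so the decomposition is valid with width 3 − 1 = 2.

Yes; width 2.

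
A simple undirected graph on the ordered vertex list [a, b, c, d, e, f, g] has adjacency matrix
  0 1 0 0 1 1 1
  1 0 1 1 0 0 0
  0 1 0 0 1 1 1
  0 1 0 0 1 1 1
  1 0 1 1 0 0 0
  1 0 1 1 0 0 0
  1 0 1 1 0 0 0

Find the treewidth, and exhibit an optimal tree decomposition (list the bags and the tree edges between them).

Every bag has size at most 4, so the width is 4 − 1 = 3 and tw(G) ≤ 3. For the lower bound: the 4 vertex sets {a,g}, {d,f}, {c}, {b} are disjoint, each induces a connected subgraph, and every pair is joined by at least one edge of G. Contracting each set to a single vertex therefore yields K_{4} as a minor, and since treewidth is minor-monotone, tw(G) ≥ tw(K_{4}) = 3. Combining the bounds, tw(G) = 3.

Treewidth 3.
One such decomposition:
Bags: B1 = {a, c, d, g}  B2 = {a, c, d, f}  B3 = {a, b, c, d}  B4 = {a, c, d, e}
Tree: B1–B2, B2–B3, B3–B4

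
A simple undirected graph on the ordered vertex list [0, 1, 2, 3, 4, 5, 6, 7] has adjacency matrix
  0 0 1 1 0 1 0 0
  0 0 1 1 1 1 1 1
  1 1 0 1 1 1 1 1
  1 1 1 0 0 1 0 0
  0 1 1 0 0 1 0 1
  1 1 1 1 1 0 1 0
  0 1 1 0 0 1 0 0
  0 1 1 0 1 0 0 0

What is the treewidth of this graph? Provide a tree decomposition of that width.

The largest bag has 4 vertices, giving width 3; this decomposition certifies tw(G) ≤ 3. On the other hand G contains the 4-clique {0, 2, 3, 5}. A clique must lie in a single bag of any decomposition, so no decomposition can have width below 3. Combining the bounds, tw(G) = 3.

Treewidth 3.
Bags: B1 = {1, 2, 4, 5}  B2 = {1, 2, 3, 5}  B3 = {1, 2, 5, 6}  B4 = {0, 2, 3, 5}  B5 = {1, 2, 4, 7}
Tree: B1–B2, B1–B3, B2–B4, B1–B5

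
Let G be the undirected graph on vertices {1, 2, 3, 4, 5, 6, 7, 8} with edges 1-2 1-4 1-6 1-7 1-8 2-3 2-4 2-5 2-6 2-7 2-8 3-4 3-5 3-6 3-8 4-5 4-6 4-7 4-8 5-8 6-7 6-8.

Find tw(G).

4

A width-4 tree decomposition is:
Bags: B1 = {2, 3, 4, 6, 8}  B2 = {2, 3, 4, 5, 8}  B3 = {1, 2, 4, 6, 8}  B4 = {1, 2, 4, 6, 7}
Tree: B1–B2, B1–B3, B3–B4
Every bag has size at most 5, so the width is 5 − 1 = 4 and tw(G) ≤ 4. On the other hand G contains the 5-clique {2, 3, 4, 5, 8}. A clique must lie in a single bag of any decomposition, so no decomposition can have width below 4. Combining the bounds, tw(G) = 4.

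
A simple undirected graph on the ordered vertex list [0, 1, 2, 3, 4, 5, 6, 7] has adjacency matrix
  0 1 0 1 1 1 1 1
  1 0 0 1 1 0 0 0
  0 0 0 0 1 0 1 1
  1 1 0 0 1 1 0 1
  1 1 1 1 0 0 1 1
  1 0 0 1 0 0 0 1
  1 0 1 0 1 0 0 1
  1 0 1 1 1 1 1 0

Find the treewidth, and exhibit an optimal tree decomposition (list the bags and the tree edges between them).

Each bag holds 4 vertices, so the decomposition has width 3, which upper-bounds the treewidth. For the lower bound, the 4 vertices {0, 1, 3, 4} are pairwise adjacent, and any tree decomposition puts a clique entirely inside one bag — forcing width ≥ 3. The upper and lower bounds meet at 3, so that is the treewidth.

Treewidth 3.
Bags: B1 = {0, 3, 4, 7}  B2 = {0, 1, 3, 4}  B3 = {0, 3, 5, 7}  B4 = {0, 4, 6, 7}  B5 = {2, 4, 6, 7}
Tree: B1–B2, B1–B3, B1–B4, B4–B5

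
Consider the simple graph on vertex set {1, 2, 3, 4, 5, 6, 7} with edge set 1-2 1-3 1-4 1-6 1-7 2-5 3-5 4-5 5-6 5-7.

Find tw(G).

2

A width-2 tree decomposition is:
Bags: B1 = {1, 3, 5}  B2 = {1, 4, 5}  B3 = {1, 2, 5}  B4 = {1, 5, 6}  B5 = {1, 5, 7}
Tree: B1–B2, B2–B3, B3–B4, B4–B5
Every bag has size at most 3, so the width is 3 − 1 = 2 and tw(G) ≤ 2. For the lower bound, G contains the cycle 5–3–1–4–5, so G is not a forest; only forests have treewidth ≤ 1, hence tw(G) ≥ 2. Therefore the treewidth is 2.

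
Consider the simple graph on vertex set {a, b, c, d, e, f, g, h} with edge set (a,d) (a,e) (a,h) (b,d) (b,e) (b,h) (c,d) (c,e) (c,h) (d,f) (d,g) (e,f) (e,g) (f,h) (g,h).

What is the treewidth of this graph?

3

A width-3 tree decomposition is:
Bags: B1 = {d, e, f, h}  B2 = {a, d, e, h}  B3 = {c, d, e, h}  B4 = {d, e, g, h}  B5 = {b, d, e, h}
Tree: B1–B2, B2–B3, B3–B4, B4–B5
Every bag has size at most 4, so the width is 4 − 1 = 3 and tw(G) ≤ 3. For the lower bound: the 4 vertex sets {e,f}, {a,d}, {h}, {c} are disjoint, each induces a connected subgraph, and every pair is joined by at least one edge of G. Contracting each set to a single vertex therefore yields K_{4} as a minor, and since treewidth is minor-monotone, tw(G) ≥ tw(K_{4}) = 3. Combining the bounds, tw(G) = 3.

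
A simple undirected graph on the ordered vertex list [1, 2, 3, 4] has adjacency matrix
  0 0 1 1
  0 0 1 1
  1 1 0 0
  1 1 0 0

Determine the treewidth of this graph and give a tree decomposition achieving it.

The largest bag has 3 vertices, giving width 2; this decomposition certifies tw(G) ≤ 2. For the lower bound, G contains the cycle 4–2–3–1–4, so G is not a forest; only forests have treewidth ≤ 1, hence tw(G) ≥ 2. Combining the bounds, tw(G) = 2.

Treewidth 2.
Bags: B1 = {2, 3, 4}  B2 = {1, 3, 4}
Tree: B1–B2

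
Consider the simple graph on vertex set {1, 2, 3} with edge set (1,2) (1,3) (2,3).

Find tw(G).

2

A width-2 tree decomposition is:
Bags: B1 = {1, 2, 3}
Tree: (single bag)
With just one bag of size 3, the width is 3 − 1 = 2, so tw(G) ≤ 2. On the other hand G contains the 3-clique {1, 2, 3}. A clique must lie in a single bag of any decomposition, so no decomposition can have width below 2. Therefore the treewidth is 2.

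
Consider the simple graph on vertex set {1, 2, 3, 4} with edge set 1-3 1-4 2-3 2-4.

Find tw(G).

2

A width-2 tree decomposition is:
Bags: B1 = {2, 3, 4}  B2 = {1, 3, 4}
Tree: B1–B2
Each bag holds 3 vertices, so the decomposition has width 2, which upper-bounds the treewidth. Since 3–2–4–1–3 is a cycle in G, G is not acyclic. Forests are exactly the graphs of treewidth ≤ 1, so tw(G) ≥ 2. Hence tw(G) = 2 exactly.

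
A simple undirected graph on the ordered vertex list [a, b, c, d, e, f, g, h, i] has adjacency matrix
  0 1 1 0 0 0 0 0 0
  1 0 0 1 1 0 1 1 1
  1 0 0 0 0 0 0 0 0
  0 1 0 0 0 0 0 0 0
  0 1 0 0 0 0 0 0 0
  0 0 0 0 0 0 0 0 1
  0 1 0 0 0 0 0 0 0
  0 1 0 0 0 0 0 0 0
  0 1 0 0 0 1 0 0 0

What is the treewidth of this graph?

A width-1 tree decomposition is:
Bags: B1 = {b, g}  B2 = {b, e}  B3 = {b, h}  B4 = {a, b}  B5 = {b, i}  B6 = {b, d}  B7 = {f, i}  B8 = {a, c}
Tree: B1–B2, B1–B3, B3–B4, B1–B5, B1–B6, B5–B7, B4–B8
Each bag holds 2 vertices, so the decomposition has width 1, which upper-bounds the treewidth. Any graph with an edge has treewidth ≥ 1, and G has the edge g–b. Hence tw(G) = 1 exactly.

1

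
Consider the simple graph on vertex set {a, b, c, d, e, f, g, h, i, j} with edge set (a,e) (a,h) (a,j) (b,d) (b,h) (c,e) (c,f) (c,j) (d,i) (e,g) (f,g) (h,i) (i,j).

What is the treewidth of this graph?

2

A width-2 tree decomposition is:
Bags: B1 = {c, f, g}  B2 = {c, e, g}  B3 = {c, e, j}  B4 = {a, e, j}  B5 = {a, i, j}  B6 = {a, h, i}  B7 = {d, h, i}  B8 = {b, d, h}
Tree: B1–B2, B2–B3, B3–B4, B4–B5, B5–B6, B6–B7, B7–B8
The largest bag has 3 vertices, giving width 2; this decomposition certifies tw(G) ≤ 2. For the lower bound, G contains the cycle f–g–e–c–f, so G is not a forest; only forests have treewidth ≤ 1, hence tw(G) ≥ 2. Therefore the treewidth is 2.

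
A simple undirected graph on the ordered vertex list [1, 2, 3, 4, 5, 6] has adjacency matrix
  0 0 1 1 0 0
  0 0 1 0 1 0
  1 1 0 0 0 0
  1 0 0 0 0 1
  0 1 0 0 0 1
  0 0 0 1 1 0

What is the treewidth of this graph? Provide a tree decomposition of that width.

Treewidth 2.
One such decomposition:
Bags: B1 = {1, 4, 6}  B2 = {1, 3, 6}  B3 = {2, 3, 6}  B4 = {2, 5, 6}
Tree: B1–B2, B2–B3, B3–B4

Every bag has size at most 3, so the width is 3 − 1 = 2 and tw(G) ≤ 2. Since 6–4–1–3–2–5–6 is a cycle in G, G is not acyclic. Forests are exactly the graphs of treewidth ≤ 1, so tw(G) ≥ 2. Combining the bounds, tw(G) = 2.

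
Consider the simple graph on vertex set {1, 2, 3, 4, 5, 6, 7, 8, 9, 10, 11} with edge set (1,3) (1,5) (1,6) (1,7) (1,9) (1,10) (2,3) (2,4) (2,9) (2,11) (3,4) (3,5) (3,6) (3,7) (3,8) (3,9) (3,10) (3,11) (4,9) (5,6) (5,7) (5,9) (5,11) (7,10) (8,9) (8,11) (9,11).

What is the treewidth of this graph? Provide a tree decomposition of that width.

Each bag holds 4 vertices, so the decomposition has width 3, which upper-bounds the treewidth. On the other hand G contains the 4-clique {1, 3, 5, 9}. A clique must lie in a single bag of any decomposition, so no decomposition can have width below 3. Combining the bounds, tw(G) = 3.

Treewidth 3.
Bags: B1 = {1, 3, 5, 9}  B2 = {1, 3, 5, 7}  B3 = {1, 3, 7, 10}  B4 = {1, 3, 5, 6}  B5 = {3, 5, 9, 11}  B6 = {2, 3, 9, 11}  B7 = {3, 8, 9, 11}  B8 = {2, 3, 4, 9}
Tree: B1–B2, B2–B3, B1–B4, B1–B5, B5–B6, B5–B7, B6–B8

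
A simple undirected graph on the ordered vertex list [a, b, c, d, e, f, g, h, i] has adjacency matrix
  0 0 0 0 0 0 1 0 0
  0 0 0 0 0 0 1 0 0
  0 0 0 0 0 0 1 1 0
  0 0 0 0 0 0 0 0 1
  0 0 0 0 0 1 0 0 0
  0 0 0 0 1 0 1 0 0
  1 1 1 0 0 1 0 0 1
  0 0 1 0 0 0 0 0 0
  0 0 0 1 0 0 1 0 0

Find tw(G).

A width-1 tree decomposition is:
Bags: B1 = {a, g}  B2 = {f, g}  B3 = {b, g}  B4 = {c, g}  B5 = {e, f}  B6 = {c, h}  B7 = {g, i}  B8 = {d, i}
Tree: B1–B2, B2–B3, B1–B4, B2–B5, B4–B6, B3–B7, B7–B8
The largest bag has 2 vertices, giving width 1; this decomposition certifies tw(G) ≤ 1. Since G has at least one edge (e.g. a–g), it is not an edgeless graph, so tw(G) ≥ 1. The upper and lower bounds meet at 1, so that is the treewidth.

1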